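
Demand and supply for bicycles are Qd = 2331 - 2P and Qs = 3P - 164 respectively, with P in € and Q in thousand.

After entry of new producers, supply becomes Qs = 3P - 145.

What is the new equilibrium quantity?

Original equilibrium: 2331 - 2P = 3P - 164 gives 2495 = 5P, so P = 499 and Q = 1333.
With the change applied: demand Qd = 2331 - 2P, supply Qs = 3P - 145.
Equate the new curves: 2331 - 2P = 3P - 145, giving 2476 = 5P, P = 495.2, Q = 1340.6.

1340.6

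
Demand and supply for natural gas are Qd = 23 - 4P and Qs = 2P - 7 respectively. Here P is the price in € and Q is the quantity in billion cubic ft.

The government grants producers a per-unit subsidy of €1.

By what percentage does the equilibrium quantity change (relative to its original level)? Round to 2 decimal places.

+44.44

Solve the original market: 23 - 4P = 2P - 7, hence P = 5 and Q = 3.
Since sellers receive the price plus the subsidy, the effective supply curve becomes Qs = 2P - 5.
Clearing the new market: 23 - 4P = 2P - 5, so P = 14/3 ≈ 4.6667 and Q = 13/3 ≈ 4.3333.
%ΔQ = (4.3333 − 3) / 3 × 100 = +44.44%.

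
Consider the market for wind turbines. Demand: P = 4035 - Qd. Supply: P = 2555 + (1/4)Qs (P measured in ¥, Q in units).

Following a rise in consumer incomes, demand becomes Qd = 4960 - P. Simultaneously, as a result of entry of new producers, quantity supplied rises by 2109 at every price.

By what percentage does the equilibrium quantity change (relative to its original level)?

+98.125

Solve the original market: 4035 - P = 4P - 10220, hence P = 2851 and Q = 1184.
With the change applied: demand Qd = 4960 - P, supply Qs = 4P - 8111.
New equilibrium: 4960 - P = 4P - 8111 ⇒ 13071 = 5P ⇒ P = 2614.2, Q = 2345.8.
%ΔQ = (2345.8 − 1184) / 1184 × 100 = +98.125%.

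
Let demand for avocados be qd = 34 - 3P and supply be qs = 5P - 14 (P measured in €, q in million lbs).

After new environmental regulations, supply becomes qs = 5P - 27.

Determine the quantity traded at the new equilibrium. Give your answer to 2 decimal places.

11.13

Before the shock: 34 - 3P = 5P - 14 ⇒ 48 = 8P ⇒ P = 6, q = 16.
After the shift, demand is qd = 34 - 3P and supply is qs = 5P - 27.
Setting them equal: 34 - 3P = 5P - 27 → 61 = 8P, so P = 7.625 and q = 11.125.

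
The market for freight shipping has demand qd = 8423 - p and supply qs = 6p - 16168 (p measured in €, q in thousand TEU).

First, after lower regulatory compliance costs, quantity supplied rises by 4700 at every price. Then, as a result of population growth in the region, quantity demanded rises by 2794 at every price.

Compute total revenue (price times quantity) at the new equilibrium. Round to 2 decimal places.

25848863.06

Before the shock: 8423 - p = 6p - 16168 ⇒ 24591 = 7p ⇒ p = 3513, q = 4910.
With the change applied: demand qd = 11217 - p, supply qs = 6p - 11468.
Clearing the new market: 11217 - p = 6p - 11468, so p = 22685/7 ≈ 3240.7143 and q = 55834/7 ≈ 7976.2857.
New expenditure = 3240.7143 × 7976.2857 = 25848863.06.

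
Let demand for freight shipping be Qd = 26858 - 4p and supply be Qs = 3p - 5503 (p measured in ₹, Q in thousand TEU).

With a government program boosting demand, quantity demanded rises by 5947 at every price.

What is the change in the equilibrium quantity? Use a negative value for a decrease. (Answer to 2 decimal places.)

+2548.71

Solve the original market: 26858 - 4p = 3p - 5503, hence p = 4623 and Q = 8366.
The new curves are Qd = 32805 - 4p (demand) and Qs = 3p - 5503 (supply).
New equilibrium: 32805 - 4p = 3p - 5503 ⇒ 38308 = 7p ⇒ p = 38308/7 ≈ 5472.5714, Q = 76403/7 ≈ 10914.7143.
ΔQ = 10914.7143 − 8366 = +2548.71.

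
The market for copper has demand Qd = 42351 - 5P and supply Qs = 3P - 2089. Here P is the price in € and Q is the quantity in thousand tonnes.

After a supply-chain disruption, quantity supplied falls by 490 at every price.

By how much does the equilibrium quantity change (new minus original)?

Initially, 42351 - 5P = 3P - 2089, so 44440 = 8P and P = 5555, Q = 14576.
After the shift, demand is Qd = 42351 - 5P and supply is Qs = 3P - 2579.
Equate the new curves: 42351 - 5P = 3P - 2579, giving 44930 = 8P, P = 5616.25, Q = 14269.75.
ΔQ = 14269.75 − 14576 = -306.25.

-306.25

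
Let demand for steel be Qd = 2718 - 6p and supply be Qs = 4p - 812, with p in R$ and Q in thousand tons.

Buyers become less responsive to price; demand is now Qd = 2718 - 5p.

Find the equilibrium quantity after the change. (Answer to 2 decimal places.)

Solve the original market: 2718 - 6p = 4p - 812, hence p = 353 and Q = 600.
The shock moves the curves to Qd = 2718 - 5p and Qs = 4p - 812.
Equate the new curves: 2718 - 5p = 4p - 812, giving 3530 = 9p, p = 3530/9 ≈ 392.2222, Q = 6812/9 ≈ 756.8889.

756.89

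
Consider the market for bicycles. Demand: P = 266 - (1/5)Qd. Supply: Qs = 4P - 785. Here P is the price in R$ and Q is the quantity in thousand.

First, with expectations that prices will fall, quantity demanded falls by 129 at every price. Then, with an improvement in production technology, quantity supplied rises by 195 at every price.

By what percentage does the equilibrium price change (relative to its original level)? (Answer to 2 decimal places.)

-15.32

Initially, 1330 - 5P = 4P - 785, so 2115 = 9P and P = 235, Q = 155.
The shock moves the curves to Qd = 1201 - 5P and Qs = 4P - 590.
New equilibrium: 1201 - 5P = 4P - 590 ⇒ 1791 = 9P ⇒ P = 199, Q = 206.
%ΔP = (199 − 235) / 235 × 100 = -15.32%.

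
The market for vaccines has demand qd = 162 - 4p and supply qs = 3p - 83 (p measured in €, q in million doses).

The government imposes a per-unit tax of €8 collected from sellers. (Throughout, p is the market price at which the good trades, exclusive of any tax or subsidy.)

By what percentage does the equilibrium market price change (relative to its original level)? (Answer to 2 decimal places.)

Before the shock: 162 - 4p = 3p - 83 ⇒ 245 = 7p ⇒ p = 35, q = 22.
Since sellers keep the price net of the tax, the effective supply curve becomes qs = 3p - 107.
Setting them equal: 162 - 4p = 3p - 107 → 269 = 7p, so p = 269/7 ≈ 38.4286 and q = 58/7 ≈ 8.2857.
%Δp = (38.4286 − 35) / 35 × 100 = +9.80%.

+9.80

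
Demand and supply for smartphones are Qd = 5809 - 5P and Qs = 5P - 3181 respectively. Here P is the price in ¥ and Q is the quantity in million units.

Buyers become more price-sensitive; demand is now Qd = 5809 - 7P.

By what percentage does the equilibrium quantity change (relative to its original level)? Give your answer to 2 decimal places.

-57.01

Solve the original market: 5809 - 5P = 5P - 3181, hence P = 899 and Q = 1314.
With the change applied: demand Qd = 5809 - 7P, supply Qs = 5P - 3181.
New equilibrium: 5809 - 7P = 5P - 3181 ⇒ 8990 = 12P ⇒ P = 4495/6 ≈ 749.1667, Q = 3389/6 ≈ 564.8333.
%ΔQ = (564.8333 − 1314) / 1314 × 100 = -57.01%.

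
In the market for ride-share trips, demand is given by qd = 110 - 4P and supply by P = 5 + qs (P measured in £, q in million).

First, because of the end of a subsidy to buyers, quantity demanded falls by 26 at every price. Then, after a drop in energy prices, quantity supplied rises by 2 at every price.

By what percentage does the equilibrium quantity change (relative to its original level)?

Original equilibrium: 110 - 4P = P - 5 gives 115 = 5P, so P = 23 and q = 18.
The shock moves the curves to qd = 84 - 4P and qs = P - 3.
Equate the new curves: 84 - 4P = P - 3, giving 87 = 5P, P = 17.4, q = 14.4.
%Δq = (14.4 − 18) / 18 × 100 = -20%.

-20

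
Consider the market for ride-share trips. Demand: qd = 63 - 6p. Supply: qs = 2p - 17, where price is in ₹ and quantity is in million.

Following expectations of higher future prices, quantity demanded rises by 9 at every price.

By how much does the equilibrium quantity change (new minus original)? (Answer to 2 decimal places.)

+2.25

Original equilibrium: 63 - 6p = 2p - 17 gives 80 = 8p, so p = 10 and q = 3.
With the change applied: demand qd = 72 - 6p, supply qs = 2p - 17.
Equate the new curves: 72 - 6p = 2p - 17, giving 89 = 8p, p = 11.125, q = 5.25.
Δq = 5.25 − 3 = +2.25.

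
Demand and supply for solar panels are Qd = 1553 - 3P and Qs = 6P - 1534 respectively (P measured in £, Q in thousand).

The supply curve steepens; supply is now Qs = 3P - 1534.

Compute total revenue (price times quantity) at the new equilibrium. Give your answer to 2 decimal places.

Before the shock: 1553 - 3P = 6P - 1534 ⇒ 3087 = 9P ⇒ P = 343, Q = 524.
With the change applied: demand Qd = 1553 - 3P, supply Qs = 3P - 1534.
New equilibrium: 1553 - 3P = 3P - 1534 ⇒ 3087 = 6P ⇒ P = 514.5, Q = 9.5.
New expenditure = 514.5 × 9.5 = 4887.75.

4887.75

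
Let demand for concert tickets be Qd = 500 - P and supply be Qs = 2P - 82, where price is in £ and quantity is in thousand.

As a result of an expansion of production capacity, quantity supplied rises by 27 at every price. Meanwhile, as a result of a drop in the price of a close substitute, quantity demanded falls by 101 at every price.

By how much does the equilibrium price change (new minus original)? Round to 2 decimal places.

-42.67

Before the shock: 500 - P = 2P - 82 ⇒ 582 = 3P ⇒ P = 194, Q = 306.
After the shift, demand is Qd = 399 - P and supply is Qs = 2P - 55.
Clearing the new market: 399 - P = 2P - 55, so P = 454/3 ≈ 151.3333 and Q = 743/3 ≈ 247.6667.
ΔP = 151.3333 − 194 = -42.67.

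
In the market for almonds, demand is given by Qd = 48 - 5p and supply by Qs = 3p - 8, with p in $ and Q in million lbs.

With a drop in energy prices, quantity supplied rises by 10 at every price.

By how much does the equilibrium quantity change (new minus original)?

Solve the original market: 48 - 5p = 3p - 8, hence p = 7 and Q = 13.
After the shift, demand is Qd = 48 - 5p and supply is Qs = 3p + 2.
Equate the new curves: 48 - 5p = 3p + 2, giving 46 = 8p, p = 5.75, Q = 19.25.
ΔQ = 19.25 − 13 = +6.25.

+6.25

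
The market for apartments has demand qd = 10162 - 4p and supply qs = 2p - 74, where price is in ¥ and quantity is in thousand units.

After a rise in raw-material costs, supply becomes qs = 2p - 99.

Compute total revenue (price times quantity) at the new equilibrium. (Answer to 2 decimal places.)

5680033.56

Solve the original market: 10162 - 4p = 2p - 74, hence p = 1706 and q = 3338.
With the change applied: demand qd = 10162 - 4p, supply qs = 2p - 99.
Equate the new curves: 10162 - 4p = 2p - 99, giving 10261 = 6p, p = 10261/6 ≈ 1710.1667, q = 9964/3 ≈ 3321.3333.
New expenditure = 1710.1667 × 3321.3333 = 5680033.56.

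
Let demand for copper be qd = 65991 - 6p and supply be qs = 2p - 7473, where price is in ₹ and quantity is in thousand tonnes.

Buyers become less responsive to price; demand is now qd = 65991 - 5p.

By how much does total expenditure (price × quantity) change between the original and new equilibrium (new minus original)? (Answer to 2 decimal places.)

Solve the original market: 65991 - 6p = 2p - 7473, hence p = 9183 and q = 10893.
The new curves are qd = 65991 - 5p (demand) and qs = 2p - 7473 (supply).
Setting them equal: 65991 - 5p = 2p - 7473 → 73464 = 7p, so p = 73464/7 ≈ 10494.8571 and q = 94617/7 ≈ 13516.7143.
Expenditure moves from 9183×10893 = 100030419 to 10494.8571×13516.7143 = 141855985.4694; change = +41825566.47.

+41825566.47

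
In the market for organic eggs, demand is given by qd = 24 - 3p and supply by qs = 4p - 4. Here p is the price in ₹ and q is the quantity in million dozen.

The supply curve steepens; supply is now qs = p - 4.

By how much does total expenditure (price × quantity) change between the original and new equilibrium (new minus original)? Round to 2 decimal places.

Solve the original market: 24 - 3p = 4p - 4, hence p = 4 and q = 12.
With the change applied: demand qd = 24 - 3p, supply qs = p - 4.
Setting them equal: 24 - 3p = p - 4 → 28 = 4p, so p = 7 and q = 3.
Expenditure moves from 4×12 = 48 to 7×3 = 21; change = -27.00.

-27.00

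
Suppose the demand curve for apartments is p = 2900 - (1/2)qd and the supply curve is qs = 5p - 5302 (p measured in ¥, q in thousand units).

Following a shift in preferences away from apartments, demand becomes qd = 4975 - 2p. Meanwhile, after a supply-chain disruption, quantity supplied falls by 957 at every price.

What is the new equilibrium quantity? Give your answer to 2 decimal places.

1765.29

Solve the original market: 5800 - 2p = 5p - 5302, hence p = 1586 and q = 2628.
After the shift, demand is qd = 4975 - 2p and supply is qs = 5p - 6259.
New equilibrium: 4975 - 2p = 5p - 6259 ⇒ 11234 = 7p ⇒ p = 11234/7 ≈ 1604.8571, q = 12357/7 ≈ 1765.2857.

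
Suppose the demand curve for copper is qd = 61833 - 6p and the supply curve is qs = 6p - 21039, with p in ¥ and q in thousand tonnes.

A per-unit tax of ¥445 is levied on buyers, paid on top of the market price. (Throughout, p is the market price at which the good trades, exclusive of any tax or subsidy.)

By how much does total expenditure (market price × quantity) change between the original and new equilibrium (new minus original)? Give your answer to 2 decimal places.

-13460805.00

Solve the original market: 61833 - 6p = 6p - 21039, hence p = 6906 and q = 20397.
Since buyers pay the price plus the tax, the effective demand curve becomes qd = 59163 - 6p.
Equate the new curves: 59163 - 6p = 6p - 21039, giving 80202 = 12p, p = 6683.5, q = 19062.
Expenditure moves from 6906×20397 = 140861682 to 6683.5×19062 = 127400877; change = -13460805.00.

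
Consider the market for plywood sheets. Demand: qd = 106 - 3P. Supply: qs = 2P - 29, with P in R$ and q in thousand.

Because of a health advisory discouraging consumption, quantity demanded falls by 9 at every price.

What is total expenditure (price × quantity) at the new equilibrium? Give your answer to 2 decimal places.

Before the shock: 106 - 3P = 2P - 29 ⇒ 135 = 5P ⇒ P = 27, q = 25.
With the change applied: demand qd = 97 - 3P, supply qs = 2P - 29.
Equate the new curves: 97 - 3P = 2P - 29, giving 126 = 5P, P = 25.2, q = 21.4.
New expenditure = 25.2 × 21.4 = 539.28.

539.28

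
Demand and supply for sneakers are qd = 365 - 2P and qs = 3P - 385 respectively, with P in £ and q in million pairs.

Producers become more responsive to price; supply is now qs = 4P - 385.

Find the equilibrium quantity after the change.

115

Before the shock: 365 - 2P = 3P - 385 ⇒ 750 = 5P ⇒ P = 150, q = 65.
With the change applied: demand qd = 365 - 2P, supply qs = 4P - 385.
Equate the new curves: 365 - 2P = 4P - 385, giving 750 = 6P, P = 125, q = 115.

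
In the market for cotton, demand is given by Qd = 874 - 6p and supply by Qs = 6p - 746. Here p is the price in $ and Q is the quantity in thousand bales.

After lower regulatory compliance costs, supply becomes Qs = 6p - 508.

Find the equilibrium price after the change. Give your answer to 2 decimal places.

Solve the original market: 874 - 6p = 6p - 746, hence p = 135 and Q = 64.
After the shift, demand is Qd = 874 - 6p and supply is Qs = 6p - 508.
Clearing the new market: 874 - 6p = 6p - 508, so p = 691/6 ≈ 115.1667 and Q = 183.

115.17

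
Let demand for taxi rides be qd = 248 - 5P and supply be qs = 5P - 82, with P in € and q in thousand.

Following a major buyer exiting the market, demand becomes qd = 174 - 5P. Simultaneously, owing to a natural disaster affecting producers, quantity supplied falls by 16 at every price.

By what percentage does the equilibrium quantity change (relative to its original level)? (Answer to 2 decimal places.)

-54.22

Solve the original market: 248 - 5P = 5P - 82, hence P = 33 and q = 83.
The shock moves the curves to qd = 174 - 5P and qs = 5P - 98.
Equate the new curves: 174 - 5P = 5P - 98, giving 272 = 10P, P = 27.2, q = 38.
%Δq = (38 − 83) / 83 × 100 = -54.22%.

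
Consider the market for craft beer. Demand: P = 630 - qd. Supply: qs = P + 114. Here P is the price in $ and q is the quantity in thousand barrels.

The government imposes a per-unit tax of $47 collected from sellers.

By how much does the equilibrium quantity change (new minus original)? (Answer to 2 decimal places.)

-23.50

Initially, 630 - P = P + 114, so 516 = 2P and P = 258, q = 372.
Since sellers keep the price net of the tax, the effective supply curve becomes qs = P + 67.
Equate the new curves: 630 - P = P + 67, giving 563 = 2P, P = 281.5, q = 348.5.
Δq = 348.5 − 372 = -23.50.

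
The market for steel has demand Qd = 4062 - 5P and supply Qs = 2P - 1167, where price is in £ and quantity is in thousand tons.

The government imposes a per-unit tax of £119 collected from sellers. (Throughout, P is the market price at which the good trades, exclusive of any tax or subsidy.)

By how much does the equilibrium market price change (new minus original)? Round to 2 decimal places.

Original equilibrium: 4062 - 5P = 2P - 1167 gives 5229 = 7P, so P = 747 and Q = 327.
Since sellers keep the price net of the tax, the effective supply curve becomes Qs = 2P - 1405.
Equate the new curves: 4062 - 5P = 2P - 1405, giving 5467 = 7P, P = 781, Q = 157.
ΔP = 781 − 747 = +34.00.

+34.00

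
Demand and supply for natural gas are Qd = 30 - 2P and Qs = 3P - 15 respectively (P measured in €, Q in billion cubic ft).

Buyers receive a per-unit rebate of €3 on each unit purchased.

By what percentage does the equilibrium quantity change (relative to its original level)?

+30

Original equilibrium: 30 - 2P = 3P - 15 gives 45 = 5P, so P = 9 and Q = 12.
Since buyers' out-of-pocket price is the market price minus the rebate, the effective demand curve becomes Qd = 36 - 2P.
New equilibrium: 36 - 2P = 3P - 15 ⇒ 51 = 5P ⇒ P = 10.2, Q = 15.6.
%ΔQ = (15.6 − 12) / 12 × 100 = +30%.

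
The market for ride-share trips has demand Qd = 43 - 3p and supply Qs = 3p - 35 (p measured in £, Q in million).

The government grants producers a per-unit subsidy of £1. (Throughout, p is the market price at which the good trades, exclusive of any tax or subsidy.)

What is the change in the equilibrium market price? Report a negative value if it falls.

Solve the original market: 43 - 3p = 3p - 35, hence p = 13 and Q = 4.
Since sellers receive the price plus the subsidy, the effective supply curve becomes Qs = 3p - 32.
New equilibrium: 43 - 3p = 3p - 32 ⇒ 75 = 6p ⇒ p = 12.5, Q = 5.5.
Δp = 12.5 − 13 = -0.5.

-0.5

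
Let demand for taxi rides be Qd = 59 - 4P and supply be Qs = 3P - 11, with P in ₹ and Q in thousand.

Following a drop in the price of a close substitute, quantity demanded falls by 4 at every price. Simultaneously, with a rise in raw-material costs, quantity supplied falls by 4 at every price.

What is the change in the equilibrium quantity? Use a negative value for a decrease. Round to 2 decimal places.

-4.00

Initially, 59 - 4P = 3P - 11, so 70 = 7P and P = 10, Q = 19.
The shock moves the curves to Qd = 55 - 4P and Qs = 3P - 15.
Equate the new curves: 55 - 4P = 3P - 15, giving 70 = 7P, P = 10, Q = 15.
ΔQ = 15 − 19 = -4.00.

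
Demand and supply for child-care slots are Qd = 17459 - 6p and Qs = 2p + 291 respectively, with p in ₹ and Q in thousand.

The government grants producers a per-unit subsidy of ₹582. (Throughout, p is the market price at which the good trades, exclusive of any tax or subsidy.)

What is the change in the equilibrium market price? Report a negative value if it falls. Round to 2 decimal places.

-145.50

Before the shock: 17459 - 6p = 2p + 291 ⇒ 17168 = 8p ⇒ p = 2146, Q = 4583.
Since sellers receive the price plus the subsidy, the effective supply curve becomes Qs = 2p + 1455.
New equilibrium: 17459 - 6p = 2p + 1455 ⇒ 16004 = 8p ⇒ p = 2000.5, Q = 5456.
Δp = 2000.5 − 2146 = -145.50.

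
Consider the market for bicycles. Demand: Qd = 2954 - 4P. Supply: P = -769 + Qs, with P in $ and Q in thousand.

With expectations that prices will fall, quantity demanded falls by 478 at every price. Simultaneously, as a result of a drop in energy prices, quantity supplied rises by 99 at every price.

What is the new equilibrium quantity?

Solve the original market: 2954 - 4P = P + 769, hence P = 437 and Q = 1206.
The shock moves the curves to Qd = 2476 - 4P and Qs = P + 868.
Equate the new curves: 2476 - 4P = P + 868, giving 1608 = 5P, P = 321.6, Q = 1189.6.

1189.6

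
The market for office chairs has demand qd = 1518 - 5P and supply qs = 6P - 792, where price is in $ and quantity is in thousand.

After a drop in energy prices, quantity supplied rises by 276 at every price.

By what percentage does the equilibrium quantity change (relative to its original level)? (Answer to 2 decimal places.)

Original equilibrium: 1518 - 5P = 6P - 792 gives 2310 = 11P, so P = 210 and q = 468.
With the change applied: demand qd = 1518 - 5P, supply qs = 6P - 516.
Clearing the new market: 1518 - 5P = 6P - 516, so P = 2034/11 ≈ 184.9091 and q = 6528/11 ≈ 593.4545.
%Δq = (593.4545 − 468) / 468 × 100 = +26.81%.

+26.81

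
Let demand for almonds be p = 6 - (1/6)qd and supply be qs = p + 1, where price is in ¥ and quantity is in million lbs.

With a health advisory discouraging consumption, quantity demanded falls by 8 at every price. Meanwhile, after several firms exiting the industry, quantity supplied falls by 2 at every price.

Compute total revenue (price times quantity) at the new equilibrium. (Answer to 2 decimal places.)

13.02

Before the shock: 36 - 6p = p + 1 ⇒ 35 = 7p ⇒ p = 5, q = 6.
The new curves are qd = 28 - 6p (demand) and qs = p - 1 (supply).
Clearing the new market: 28 - 6p = p - 1, so p = 29/7 ≈ 4.1429 and q = 22/7 ≈ 3.1429.
New expenditure = 4.1429 × 3.1429 = 13.02.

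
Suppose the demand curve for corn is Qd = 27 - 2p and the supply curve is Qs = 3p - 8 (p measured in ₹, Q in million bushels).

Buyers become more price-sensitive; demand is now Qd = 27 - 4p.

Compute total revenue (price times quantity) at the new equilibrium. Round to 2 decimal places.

35.00

Solve the original market: 27 - 2p = 3p - 8, hence p = 7 and Q = 13.
The shock moves the curves to Qd = 27 - 4p and Qs = 3p - 8.
New equilibrium: 27 - 4p = 3p - 8 ⇒ 35 = 7p ⇒ p = 5, Q = 7.
New expenditure = 5 × 7 = 35.00.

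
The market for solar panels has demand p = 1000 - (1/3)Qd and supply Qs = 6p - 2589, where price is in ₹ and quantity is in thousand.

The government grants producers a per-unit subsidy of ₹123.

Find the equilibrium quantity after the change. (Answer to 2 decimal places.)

Before the shock: 3000 - 3p = 6p - 2589 ⇒ 5589 = 9p ⇒ p = 621, Q = 1137.
Since sellers receive the price plus the subsidy, the effective supply curve becomes Qs = 6p - 1851.
New equilibrium: 3000 - 3p = 6p - 1851 ⇒ 4851 = 9p ⇒ p = 539, Q = 1383.

1383.00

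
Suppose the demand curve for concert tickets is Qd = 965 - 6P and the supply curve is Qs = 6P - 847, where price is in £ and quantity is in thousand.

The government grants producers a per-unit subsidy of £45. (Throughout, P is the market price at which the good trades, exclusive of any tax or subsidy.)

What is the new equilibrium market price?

Before the shock: 965 - 6P = 6P - 847 ⇒ 1812 = 12P ⇒ P = 151, Q = 59.
Since sellers receive the price plus the subsidy, the effective supply curve becomes Qs = 6P - 577.
Setting them equal: 965 - 6P = 6P - 577 → 1542 = 12P, so P = 128.5 and Q = 194.

128.5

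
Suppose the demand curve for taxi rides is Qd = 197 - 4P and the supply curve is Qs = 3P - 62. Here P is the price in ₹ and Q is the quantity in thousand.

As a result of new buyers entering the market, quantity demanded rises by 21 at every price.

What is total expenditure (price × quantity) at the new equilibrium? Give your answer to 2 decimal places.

2320.00

Original equilibrium: 197 - 4P = 3P - 62 gives 259 = 7P, so P = 37 and Q = 49.
With the change applied: demand Qd = 218 - 4P, supply Qs = 3P - 62.
New equilibrium: 218 - 4P = 3P - 62 ⇒ 280 = 7P ⇒ P = 40, Q = 58.
New expenditure = 40 × 58 = 2320.00.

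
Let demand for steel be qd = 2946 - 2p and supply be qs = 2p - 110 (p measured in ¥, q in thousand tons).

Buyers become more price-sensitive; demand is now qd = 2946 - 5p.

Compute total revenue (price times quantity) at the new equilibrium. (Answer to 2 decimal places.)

333166.37

Initially, 2946 - 2p = 2p - 110, so 3056 = 4p and p = 764, q = 1418.
After the shift, demand is qd = 2946 - 5p and supply is qs = 2p - 110.
Equate the new curves: 2946 - 5p = 2p - 110, giving 3056 = 7p, p = 3056/7 ≈ 436.5714, q = 5342/7 ≈ 763.1429.
New expenditure = 436.5714 × 763.1429 = 333166.37.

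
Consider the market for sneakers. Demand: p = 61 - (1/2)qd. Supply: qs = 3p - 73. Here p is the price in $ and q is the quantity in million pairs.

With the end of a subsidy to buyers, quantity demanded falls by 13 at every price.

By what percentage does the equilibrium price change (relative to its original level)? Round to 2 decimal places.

Before the shock: 122 - 2p = 3p - 73 ⇒ 195 = 5p ⇒ p = 39, q = 44.
After the shift, demand is qd = 109 - 2p and supply is qs = 3p - 73.
Equate the new curves: 109 - 2p = 3p - 73, giving 182 = 5p, p = 36.4, q = 36.2.
%Δp = (36.4 − 39) / 39 × 100 = -6.67%.

-6.67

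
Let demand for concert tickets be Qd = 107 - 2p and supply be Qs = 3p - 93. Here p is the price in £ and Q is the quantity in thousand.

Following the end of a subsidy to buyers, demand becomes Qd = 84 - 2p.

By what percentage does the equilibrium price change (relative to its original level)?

-11.5

Initially, 107 - 2p = 3p - 93, so 200 = 5p and p = 40, Q = 27.
The shock moves the curves to Qd = 84 - 2p and Qs = 3p - 93.
Equate the new curves: 84 - 2p = 3p - 93, giving 177 = 5p, p = 35.4, Q = 13.2.
%Δp = (35.4 − 40) / 40 × 100 = -11.5%.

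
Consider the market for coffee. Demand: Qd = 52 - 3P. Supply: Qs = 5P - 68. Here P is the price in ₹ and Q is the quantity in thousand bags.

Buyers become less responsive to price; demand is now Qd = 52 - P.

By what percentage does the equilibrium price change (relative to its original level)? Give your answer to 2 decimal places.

Initially, 52 - 3P = 5P - 68, so 120 = 8P and P = 15, Q = 7.
The new curves are Qd = 52 - P (demand) and Qs = 5P - 68 (supply).
New equilibrium: 52 - P = 5P - 68 ⇒ 120 = 6P ⇒ P = 20, Q = 32.
%ΔP = (20 − 15) / 15 × 100 = +33.33%.

+33.33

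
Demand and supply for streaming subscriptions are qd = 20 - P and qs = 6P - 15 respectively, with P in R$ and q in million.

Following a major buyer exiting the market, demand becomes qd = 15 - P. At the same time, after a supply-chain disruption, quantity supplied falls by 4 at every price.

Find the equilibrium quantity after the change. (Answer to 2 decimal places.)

Before the shock: 20 - P = 6P - 15 ⇒ 35 = 7P ⇒ P = 5, q = 15.
The shock moves the curves to qd = 15 - P and qs = 6P - 19.
Clearing the new market: 15 - P = 6P - 19, so P = 34/7 ≈ 4.8571 and q = 71/7 ≈ 10.1429.

10.14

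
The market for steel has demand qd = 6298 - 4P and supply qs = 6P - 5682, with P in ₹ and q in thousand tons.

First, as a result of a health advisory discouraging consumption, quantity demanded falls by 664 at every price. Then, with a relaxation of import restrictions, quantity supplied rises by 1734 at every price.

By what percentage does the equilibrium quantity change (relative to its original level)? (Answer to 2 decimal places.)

Original equilibrium: 6298 - 4P = 6P - 5682 gives 11980 = 10P, so P = 1198 and q = 1506.
With the change applied: demand qd = 5634 - 4P, supply qs = 6P - 3948.
Setting them equal: 5634 - 4P = 6P - 3948 → 9582 = 10P, so P = 958.2 and q = 1801.2.
%Δq = (1801.2 − 1506) / 1506 × 100 = +19.60%.

+19.60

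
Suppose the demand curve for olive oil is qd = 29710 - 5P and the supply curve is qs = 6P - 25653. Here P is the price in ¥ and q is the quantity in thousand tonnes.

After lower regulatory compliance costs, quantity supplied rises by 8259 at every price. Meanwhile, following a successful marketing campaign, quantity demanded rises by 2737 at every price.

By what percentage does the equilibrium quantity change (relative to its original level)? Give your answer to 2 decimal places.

+115.45

Initially, 29710 - 5P = 6P - 25653, so 55363 = 11P and P = 5033, q = 4545.
After the shift, demand is qd = 32447 - 5P and supply is qs = 6P - 17394.
New equilibrium: 32447 - 5P = 6P - 17394 ⇒ 49841 = 11P ⇒ P = 4531, q = 9792.
%Δq = (9792 − 4545) / 4545 × 100 = +115.45%.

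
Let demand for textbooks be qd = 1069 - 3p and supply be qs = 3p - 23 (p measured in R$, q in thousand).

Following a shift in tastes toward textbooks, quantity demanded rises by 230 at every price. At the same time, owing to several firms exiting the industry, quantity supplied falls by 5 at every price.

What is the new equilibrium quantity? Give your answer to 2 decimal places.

635.50

Solve the original market: 1069 - 3p = 3p - 23, hence p = 182 and q = 523.
After the shift, demand is qd = 1299 - 3p and supply is qs = 3p - 28.
New equilibrium: 1299 - 3p = 3p - 28 ⇒ 1327 = 6p ⇒ p = 1327/6 ≈ 221.1667, q = 635.5.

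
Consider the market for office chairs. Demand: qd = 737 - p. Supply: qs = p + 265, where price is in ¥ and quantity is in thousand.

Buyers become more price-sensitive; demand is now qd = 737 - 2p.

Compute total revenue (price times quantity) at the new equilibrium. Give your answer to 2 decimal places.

66447.11

Before the shock: 737 - p = p + 265 ⇒ 472 = 2p ⇒ p = 236, q = 501.
The shock moves the curves to qd = 737 - 2p and qs = p + 265.
Equate the new curves: 737 - 2p = p + 265, giving 472 = 3p, p = 472/3 ≈ 157.3333, q = 1267/3 ≈ 422.3333.
New expenditure = 157.3333 × 422.3333 = 66447.11.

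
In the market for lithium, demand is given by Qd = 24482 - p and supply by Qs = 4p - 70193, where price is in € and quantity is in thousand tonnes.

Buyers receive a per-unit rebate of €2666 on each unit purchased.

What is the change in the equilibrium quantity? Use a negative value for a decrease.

+2132.8

Solve the original market: 24482 - p = 4p - 70193, hence p = 18935 and Q = 5547.
Since buyers' out-of-pocket price is the market price minus the rebate, the effective demand curve becomes Qd = 27148 - p.
Equate the new curves: 27148 - p = 4p - 70193, giving 97341 = 5p, p = 19468.2, Q = 7679.8.
ΔQ = 7679.8 − 5547 = +2132.8.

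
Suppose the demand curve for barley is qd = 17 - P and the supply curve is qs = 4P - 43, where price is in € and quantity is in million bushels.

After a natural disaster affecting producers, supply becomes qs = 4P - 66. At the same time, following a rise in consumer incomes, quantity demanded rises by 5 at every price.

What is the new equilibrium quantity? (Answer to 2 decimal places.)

Original equilibrium: 17 - P = 4P - 43 gives 60 = 5P, so P = 12 and q = 5.
The shock moves the curves to qd = 22 - P and qs = 4P - 66.
Clearing the new market: 22 - P = 4P - 66, so P = 17.6 and q = 4.4.

4.40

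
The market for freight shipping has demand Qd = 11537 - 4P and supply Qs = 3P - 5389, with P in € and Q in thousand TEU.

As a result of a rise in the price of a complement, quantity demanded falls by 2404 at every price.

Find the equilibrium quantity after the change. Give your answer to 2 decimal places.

834.71

Initially, 11537 - 4P = 3P - 5389, so 16926 = 7P and P = 2418, Q = 1865.
After the shift, demand is Qd = 9133 - 4P and supply is Qs = 3P - 5389.
Clearing the new market: 9133 - 4P = 3P - 5389, so P = 14522/7 ≈ 2074.5714 and Q = 5843/7 ≈ 834.7143.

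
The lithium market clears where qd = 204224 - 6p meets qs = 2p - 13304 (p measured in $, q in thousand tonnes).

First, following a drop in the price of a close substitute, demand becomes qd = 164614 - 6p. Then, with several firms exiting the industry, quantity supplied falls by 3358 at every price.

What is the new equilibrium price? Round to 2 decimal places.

Before the shock: 204224 - 6p = 2p - 13304 ⇒ 217528 = 8p ⇒ p = 27191, q = 41078.
The new curves are qd = 164614 - 6p (demand) and qs = 2p - 16662 (supply).
Clearing the new market: 164614 - 6p = 2p - 16662, so p = 22659.5 and q = 28657.

22659.50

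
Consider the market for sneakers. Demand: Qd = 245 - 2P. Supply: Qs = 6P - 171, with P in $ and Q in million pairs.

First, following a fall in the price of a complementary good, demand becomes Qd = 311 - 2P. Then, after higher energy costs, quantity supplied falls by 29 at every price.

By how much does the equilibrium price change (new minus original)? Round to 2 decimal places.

Initially, 245 - 2P = 6P - 171, so 416 = 8P and P = 52, Q = 141.
With the change applied: demand Qd = 311 - 2P, supply Qs = 6P - 200.
Clearing the new market: 311 - 2P = 6P - 200, so P = 63.875 and Q = 183.25.
ΔP = 63.875 − 52 = +11.88.

+11.88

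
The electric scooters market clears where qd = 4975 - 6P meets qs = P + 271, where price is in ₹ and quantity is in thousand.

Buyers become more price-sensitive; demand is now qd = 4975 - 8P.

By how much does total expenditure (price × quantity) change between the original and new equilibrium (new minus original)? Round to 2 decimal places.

Before the shock: 4975 - 6P = P + 271 ⇒ 4704 = 7P ⇒ P = 672, q = 943.
The shock moves the curves to qd = 4975 - 8P and qs = P + 271.
Equate the new curves: 4975 - 8P = P + 271, giving 4704 = 9P, P = 1568/3 ≈ 522.6667, q = 2381/3 ≈ 793.6667.
Expenditure moves from 672×943 = 633696 to 522.6667×793.6667 = 414823.1111; change = -218872.89.

-218872.89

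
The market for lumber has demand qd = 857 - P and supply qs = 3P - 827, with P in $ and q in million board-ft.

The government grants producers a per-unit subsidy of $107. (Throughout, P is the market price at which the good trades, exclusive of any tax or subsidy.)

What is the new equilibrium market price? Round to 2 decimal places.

Before the shock: 857 - P = 3P - 827 ⇒ 1684 = 4P ⇒ P = 421, q = 436.
Since sellers receive the price plus the subsidy, the effective supply curve becomes qs = 3P - 506.
Setting them equal: 857 - P = 3P - 506 → 1363 = 4P, so P = 340.75 and q = 516.25.

340.75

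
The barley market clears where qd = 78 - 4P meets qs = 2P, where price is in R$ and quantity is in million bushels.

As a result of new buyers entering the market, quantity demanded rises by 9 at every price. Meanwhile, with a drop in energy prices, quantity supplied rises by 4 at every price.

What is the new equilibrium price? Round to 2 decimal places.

Original equilibrium: 78 - 4P = 2P gives 78 = 6P, so P = 13 and q = 26.
The new curves are qd = 87 - 4P (demand) and qs = 2P + 4 (supply).
Clearing the new market: 87 - 4P = 2P + 4, so P = 83/6 ≈ 13.8333 and q = 95/3 ≈ 31.6667.

13.83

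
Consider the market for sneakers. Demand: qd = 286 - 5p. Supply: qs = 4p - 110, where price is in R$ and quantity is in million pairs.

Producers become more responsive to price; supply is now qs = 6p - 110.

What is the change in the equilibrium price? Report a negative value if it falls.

-8

Original equilibrium: 286 - 5p = 4p - 110 gives 396 = 9p, so p = 44 and q = 66.
The shock moves the curves to qd = 286 - 5p and qs = 6p - 110.
Equate the new curves: 286 - 5p = 6p - 110, giving 396 = 11p, p = 36, q = 106.
Δp = 36 − 44 = -8.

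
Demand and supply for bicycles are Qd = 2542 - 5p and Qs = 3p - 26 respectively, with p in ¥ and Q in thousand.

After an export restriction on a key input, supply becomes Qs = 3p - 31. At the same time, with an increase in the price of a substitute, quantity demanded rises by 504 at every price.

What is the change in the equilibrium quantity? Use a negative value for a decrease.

Solve the original market: 2542 - 5p = 3p - 26, hence p = 321 and Q = 937.
After the shift, demand is Qd = 3046 - 5p and supply is Qs = 3p - 31.
New equilibrium: 3046 - 5p = 3p - 31 ⇒ 3077 = 8p ⇒ p = 384.625, Q = 1122.875.
ΔQ = 1122.875 − 937 = +185.875.

+185.875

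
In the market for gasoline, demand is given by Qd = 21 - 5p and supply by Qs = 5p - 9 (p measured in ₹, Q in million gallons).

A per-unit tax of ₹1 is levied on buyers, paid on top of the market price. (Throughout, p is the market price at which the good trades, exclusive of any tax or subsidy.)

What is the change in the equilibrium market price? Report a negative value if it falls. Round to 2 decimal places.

Before the shock: 21 - 5p = 5p - 9 ⇒ 30 = 10p ⇒ p = 3, Q = 6.
Since buyers pay the price plus the tax, the effective demand curve becomes Qd = 16 - 5p.
New equilibrium: 16 - 5p = 5p - 9 ⇒ 25 = 10p ⇒ p = 2.5, Q = 3.5.
Δp = 2.5 − 3 = -0.50.

-0.50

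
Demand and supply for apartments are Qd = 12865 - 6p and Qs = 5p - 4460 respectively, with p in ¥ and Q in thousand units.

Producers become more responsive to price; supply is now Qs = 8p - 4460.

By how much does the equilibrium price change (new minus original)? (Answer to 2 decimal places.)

Initially, 12865 - 6p = 5p - 4460, so 17325 = 11p and p = 1575, Q = 3415.
With the change applied: demand Qd = 12865 - 6p, supply Qs = 8p - 4460.
Setting them equal: 12865 - 6p = 8p - 4460 → 17325 = 14p, so p = 1237.5 and Q = 5440.
Δp = 1237.5 − 1575 = -337.50.

-337.50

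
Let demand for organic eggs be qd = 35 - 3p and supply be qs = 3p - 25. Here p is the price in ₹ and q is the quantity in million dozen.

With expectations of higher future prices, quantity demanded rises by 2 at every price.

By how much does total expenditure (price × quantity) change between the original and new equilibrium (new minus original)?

Solve the original market: 35 - 3p = 3p - 25, hence p = 10 and q = 5.
The shock moves the curves to qd = 37 - 3p and qs = 3p - 25.
Equate the new curves: 37 - 3p = 3p - 25, giving 62 = 6p, p = 31/3 ≈ 10.3333, q = 6.
Expenditure moves from 10×5 = 50 to 10.3333×6 = 62; change = +12.

+12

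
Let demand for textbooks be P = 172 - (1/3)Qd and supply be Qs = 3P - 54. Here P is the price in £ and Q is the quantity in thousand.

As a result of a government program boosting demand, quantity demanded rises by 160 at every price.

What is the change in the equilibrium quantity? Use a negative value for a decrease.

Solve the original market: 516 - 3P = 3P - 54, hence P = 95 and Q = 231.
The shock moves the curves to Qd = 676 - 3P and Qs = 3P - 54.
Setting them equal: 676 - 3P = 3P - 54 → 730 = 6P, so P = 365/3 ≈ 121.6667 and Q = 311.
ΔQ = 311 − 231 = +80.

+80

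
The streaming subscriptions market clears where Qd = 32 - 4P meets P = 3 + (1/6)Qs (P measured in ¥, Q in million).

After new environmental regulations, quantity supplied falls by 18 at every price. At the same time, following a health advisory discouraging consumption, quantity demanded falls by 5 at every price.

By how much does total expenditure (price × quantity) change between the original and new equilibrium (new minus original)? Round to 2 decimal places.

-48.66

Before the shock: 32 - 4P = 6P - 18 ⇒ 50 = 10P ⇒ P = 5, Q = 12.
The new curves are Qd = 27 - 4P (demand) and Qs = 6P - 36 (supply).
Setting them equal: 27 - 4P = 6P - 36 → 63 = 10P, so P = 6.3 and Q = 1.8.
Expenditure moves from 5×12 = 60 to 6.3×1.8 = 11.34; change = -48.66.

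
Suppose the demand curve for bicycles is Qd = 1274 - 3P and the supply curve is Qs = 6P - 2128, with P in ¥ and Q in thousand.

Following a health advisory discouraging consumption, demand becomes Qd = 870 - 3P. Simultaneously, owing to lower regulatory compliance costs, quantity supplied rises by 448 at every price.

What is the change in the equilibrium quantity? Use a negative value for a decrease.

Original equilibrium: 1274 - 3P = 6P - 2128 gives 3402 = 9P, so P = 378 and Q = 140.
The shock moves the curves to Qd = 870 - 3P and Qs = 6P - 1680.
Equate the new curves: 870 - 3P = 6P - 1680, giving 2550 = 9P, P = 850/3 ≈ 283.3333, Q = 20.
ΔQ = 20 − 140 = -120.

-120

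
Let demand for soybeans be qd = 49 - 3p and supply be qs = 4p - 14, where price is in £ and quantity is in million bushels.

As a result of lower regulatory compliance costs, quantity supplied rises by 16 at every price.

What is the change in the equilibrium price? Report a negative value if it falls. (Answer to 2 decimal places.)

-2.29

Initially, 49 - 3p = 4p - 14, so 63 = 7p and p = 9, q = 22.
The new curves are qd = 49 - 3p (demand) and qs = 4p + 2 (supply).
Equate the new curves: 49 - 3p = 4p + 2, giving 47 = 7p, p = 47/7 ≈ 6.7143, q = 202/7 ≈ 28.8571.
Δp = 6.7143 − 9 = -2.29.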